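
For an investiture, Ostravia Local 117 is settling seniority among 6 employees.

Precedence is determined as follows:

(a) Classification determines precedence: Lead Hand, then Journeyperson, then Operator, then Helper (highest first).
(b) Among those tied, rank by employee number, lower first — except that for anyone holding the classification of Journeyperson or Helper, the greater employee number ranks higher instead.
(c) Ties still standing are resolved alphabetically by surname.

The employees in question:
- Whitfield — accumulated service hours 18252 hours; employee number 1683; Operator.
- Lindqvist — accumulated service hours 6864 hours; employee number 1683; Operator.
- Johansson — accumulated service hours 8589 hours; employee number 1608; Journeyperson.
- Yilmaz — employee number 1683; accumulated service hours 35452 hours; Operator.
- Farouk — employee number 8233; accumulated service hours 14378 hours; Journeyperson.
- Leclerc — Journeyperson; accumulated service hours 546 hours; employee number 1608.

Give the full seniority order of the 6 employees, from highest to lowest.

By classification: Farouk, Johansson and Leclerc (Journeyperson); then Lindqvist, Whitfield and Yilmaz (Operator).
Among Farouk, Johansson and Leclerc, by employee number (higher first) (reversed rule for this group): Farouk (8233) before Johansson and Leclerc (1608).
Among Johansson and Leclerc, alphabetically by surname: Johansson before Leclerc.
Lindqvist, Whitfield and Yilmaz all have employee number 1683, so the next rule applies.
Among Lindqvist, Whitfield and Yilmaz, alphabetically by surname: Lindqvist before Whitfield before Yilmaz.
Full order: Farouk, Johansson, Leclerc, Lindqvist, Whitfield, Yilmaz.

Farouk, Johansson, Leclerc, Lindqvist, Whitfield, Yilmaz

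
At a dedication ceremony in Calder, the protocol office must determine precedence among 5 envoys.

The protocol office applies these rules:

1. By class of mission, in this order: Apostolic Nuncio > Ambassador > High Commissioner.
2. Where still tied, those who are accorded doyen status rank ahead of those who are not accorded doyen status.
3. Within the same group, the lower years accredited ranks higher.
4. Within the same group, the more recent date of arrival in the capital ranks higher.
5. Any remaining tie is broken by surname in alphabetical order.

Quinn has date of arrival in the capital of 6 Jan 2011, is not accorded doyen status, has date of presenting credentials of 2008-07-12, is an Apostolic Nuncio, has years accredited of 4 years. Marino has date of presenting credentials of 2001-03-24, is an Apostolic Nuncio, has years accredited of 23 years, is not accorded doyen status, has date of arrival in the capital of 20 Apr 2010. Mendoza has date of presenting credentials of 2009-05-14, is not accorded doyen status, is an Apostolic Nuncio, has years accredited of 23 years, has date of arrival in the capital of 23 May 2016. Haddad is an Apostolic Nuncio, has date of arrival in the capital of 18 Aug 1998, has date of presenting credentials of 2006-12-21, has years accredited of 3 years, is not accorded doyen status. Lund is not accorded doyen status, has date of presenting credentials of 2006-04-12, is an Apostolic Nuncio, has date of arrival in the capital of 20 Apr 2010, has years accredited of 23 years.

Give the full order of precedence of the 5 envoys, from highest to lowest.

Haddad, Quinn, Mendoza, Lund, Marino

By class of mission: Haddad, Quinn, Mendoza, Lund and Marino (Apostolic Nuncio).
Haddad, Quinn, Mendoza, Lund and Marino are each not accorded doyen status, so the next rule applies.
Among Haddad, Quinn, Mendoza, Lund and Marino, by years accredited (lower first): Haddad (3 years) before Quinn (4 years) before Mendoza, Lund and Marino (23 years).
Among Mendoza, Lund and Marino, by date of arrival in the capital (later first): Mendoza (23 May 2016) before Lund and Marino (20 Apr 2010).
Among Lund and Marino, alphabetically by surname: Lund before Marino.
Full order: Haddad, Quinn, Mendoza, Lund, Marino.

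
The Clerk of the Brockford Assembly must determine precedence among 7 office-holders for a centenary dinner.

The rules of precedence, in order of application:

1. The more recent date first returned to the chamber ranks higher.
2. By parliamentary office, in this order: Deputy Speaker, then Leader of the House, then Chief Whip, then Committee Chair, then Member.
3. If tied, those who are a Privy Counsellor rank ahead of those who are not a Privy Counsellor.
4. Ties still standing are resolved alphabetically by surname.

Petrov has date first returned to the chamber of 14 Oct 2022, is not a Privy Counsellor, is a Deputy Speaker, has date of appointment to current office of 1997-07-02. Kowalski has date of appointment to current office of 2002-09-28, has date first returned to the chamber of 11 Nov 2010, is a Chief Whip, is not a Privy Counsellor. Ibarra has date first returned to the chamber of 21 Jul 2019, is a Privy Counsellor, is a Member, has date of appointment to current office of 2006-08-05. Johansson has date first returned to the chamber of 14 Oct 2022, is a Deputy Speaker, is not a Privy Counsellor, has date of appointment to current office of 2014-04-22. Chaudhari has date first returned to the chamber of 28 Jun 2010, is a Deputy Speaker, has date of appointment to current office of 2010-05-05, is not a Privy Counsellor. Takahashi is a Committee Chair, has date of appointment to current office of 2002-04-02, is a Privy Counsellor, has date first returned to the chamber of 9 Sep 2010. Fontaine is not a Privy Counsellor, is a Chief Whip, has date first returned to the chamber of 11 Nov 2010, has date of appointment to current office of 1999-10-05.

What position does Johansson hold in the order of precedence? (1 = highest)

1

By date first returned to the chamber (later first): Johansson and Petrov (both 14 Oct 2022); then Ibarra (21 Jul 2019); then Fontaine and Kowalski (both 11 Nov 2010); then Takahashi (9 Sep 2010); then Chaudhari (28 Jun 2010).
Johansson and Petrov are each Deputy Speaker, so the next rule applies.
Johansson and Petrov are each not a Privy Counsellor, so the next rule applies.
Among Johansson and Petrov, alphabetically by surname: Johansson before Petrov.
Fontaine and Kowalski are each Chief Whip, so the next rule applies.
Fontaine and Kowalski are each not a Privy Counsellor, so the next rule applies.
Among Fontaine and Kowalski, alphabetically by surname: Fontaine before Kowalski.
Order: Johansson, Petrov, Ibarra, Fontaine, Kowalski, Takahashi, Chaudhari. So position 1.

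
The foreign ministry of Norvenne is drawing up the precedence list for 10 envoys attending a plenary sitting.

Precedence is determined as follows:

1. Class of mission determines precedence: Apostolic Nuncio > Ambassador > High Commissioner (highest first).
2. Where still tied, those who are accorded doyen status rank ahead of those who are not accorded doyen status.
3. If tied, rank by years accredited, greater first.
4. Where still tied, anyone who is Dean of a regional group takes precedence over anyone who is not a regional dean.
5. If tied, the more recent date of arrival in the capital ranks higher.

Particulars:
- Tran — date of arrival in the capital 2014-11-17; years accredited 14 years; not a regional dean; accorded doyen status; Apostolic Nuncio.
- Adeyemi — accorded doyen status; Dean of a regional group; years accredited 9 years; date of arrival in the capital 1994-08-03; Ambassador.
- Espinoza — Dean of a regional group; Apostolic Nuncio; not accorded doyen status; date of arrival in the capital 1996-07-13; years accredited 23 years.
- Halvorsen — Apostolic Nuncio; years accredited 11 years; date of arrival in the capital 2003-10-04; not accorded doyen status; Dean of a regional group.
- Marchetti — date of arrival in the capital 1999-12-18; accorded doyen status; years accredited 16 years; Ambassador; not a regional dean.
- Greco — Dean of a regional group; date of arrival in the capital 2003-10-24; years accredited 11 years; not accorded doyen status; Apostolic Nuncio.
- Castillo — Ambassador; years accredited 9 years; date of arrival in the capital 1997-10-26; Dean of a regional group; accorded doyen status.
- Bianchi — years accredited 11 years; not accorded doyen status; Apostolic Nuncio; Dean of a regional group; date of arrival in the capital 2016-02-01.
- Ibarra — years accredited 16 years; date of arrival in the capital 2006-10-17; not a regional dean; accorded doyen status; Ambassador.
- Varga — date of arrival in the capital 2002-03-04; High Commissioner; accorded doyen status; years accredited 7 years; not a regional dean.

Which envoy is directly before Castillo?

Marchetti

By class of mission: Tran, Espinoza, Bianchi, Greco and Halvorsen (Apostolic Nuncio); then Ibarra, Marchetti, Castillo and Adeyemi (Ambassador); then Varga (High Commissioner).
Among Tran, Espinoza, Bianchi, Greco and Halvorsen, accorded doyen status before not accorded doyen status: Tran (accorded doyen status) before Espinoza, Bianchi, Greco and Halvorsen (not accorded doyen status).
Among Espinoza, Bianchi, Greco and Halvorsen, by years accredited (higher first): Espinoza (23 years) before Bianchi, Greco and Halvorsen (11 years).
Bianchi, Greco and Halvorsen are each Dean of a regional group, so the next rule applies.
Among Bianchi, Greco and Halvorsen, by date of arrival in the capital (later first): Bianchi (2016-02-01) before Greco (2003-10-24) before Halvorsen (2003-10-04).
Ibarra, Marchetti, Castillo and Adeyemi are each accorded doyen status, so the next rule applies.
Among Ibarra, Marchetti, Castillo and Adeyemi, by years accredited (higher first): Ibarra and Marchetti (16 years) before Castillo and Adeyemi (9 years).
Ibarra and Marchetti are each not a regional dean, so the next rule applies.
Among Ibarra and Marchetti, by date of arrival in the capital (later first): Ibarra (2006-10-17) before Marchetti (1999-12-18).
Castillo and Adeyemi are each Dean of a regional group, so the next rule applies.
Among Castillo and Adeyemi, by date of arrival in the capital (later first): Castillo (1997-10-26) before Adeyemi (1994-08-03).
Order: Tran, Espinoza, Bianchi, Greco, Halvorsen, Ibarra, Marchetti, Castillo, Adeyemi, Varga.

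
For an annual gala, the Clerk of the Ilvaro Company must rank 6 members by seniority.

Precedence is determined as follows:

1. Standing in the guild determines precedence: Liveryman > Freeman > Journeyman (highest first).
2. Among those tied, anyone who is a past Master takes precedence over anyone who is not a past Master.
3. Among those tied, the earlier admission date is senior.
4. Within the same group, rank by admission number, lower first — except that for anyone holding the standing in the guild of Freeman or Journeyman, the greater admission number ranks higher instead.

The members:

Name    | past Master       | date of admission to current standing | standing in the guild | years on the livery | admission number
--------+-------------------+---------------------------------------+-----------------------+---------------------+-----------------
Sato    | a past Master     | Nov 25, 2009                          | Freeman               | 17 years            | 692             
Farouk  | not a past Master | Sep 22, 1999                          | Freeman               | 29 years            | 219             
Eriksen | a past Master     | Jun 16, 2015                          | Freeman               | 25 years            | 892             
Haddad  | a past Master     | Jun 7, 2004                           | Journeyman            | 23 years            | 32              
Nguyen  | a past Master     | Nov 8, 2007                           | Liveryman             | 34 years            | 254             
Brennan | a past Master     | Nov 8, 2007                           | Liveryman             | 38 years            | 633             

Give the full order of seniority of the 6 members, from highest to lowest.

By standing in the guild: Nguyen and Brennan (Liveryman); then Sato, Eriksen and Farouk (Freeman); then Haddad (Journeyman).
Nguyen and Brennan are each a past Master, so the next rule applies.
Nguyen and Brennan both have date of admission to current standing Nov 8, 2007, so the next rule applies.
Among Nguyen and Brennan, by admission number (lower first): Nguyen (254) before Brennan (633).
Among Sato, Eriksen and Farouk, a past Master before not a past Master: Sato and Eriksen (a past Master) before Farouk (not a past Master).
Among Sato and Eriksen, by date of admission to current standing (earlier first): Sato (Nov 25, 2009) before Eriksen (Jun 16, 2015).
Full order: Nguyen, Brennan, Sato, Eriksen, Farouk, Haddad.

Nguyen, Brennan, Sato, Eriksen, Farouk, Haddad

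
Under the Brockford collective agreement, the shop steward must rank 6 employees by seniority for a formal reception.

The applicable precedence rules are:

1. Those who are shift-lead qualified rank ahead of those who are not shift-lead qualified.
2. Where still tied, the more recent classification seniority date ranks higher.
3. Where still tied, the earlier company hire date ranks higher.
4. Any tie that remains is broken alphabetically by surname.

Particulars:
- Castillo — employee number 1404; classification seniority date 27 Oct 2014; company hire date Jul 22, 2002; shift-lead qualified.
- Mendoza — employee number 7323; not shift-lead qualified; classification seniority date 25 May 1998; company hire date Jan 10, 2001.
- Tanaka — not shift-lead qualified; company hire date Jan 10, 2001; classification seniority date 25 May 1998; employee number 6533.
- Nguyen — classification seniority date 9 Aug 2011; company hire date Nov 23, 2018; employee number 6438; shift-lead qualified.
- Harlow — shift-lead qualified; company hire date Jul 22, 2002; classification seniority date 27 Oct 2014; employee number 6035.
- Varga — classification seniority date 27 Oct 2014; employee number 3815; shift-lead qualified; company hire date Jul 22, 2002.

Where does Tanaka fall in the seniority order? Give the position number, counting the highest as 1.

6

By the first rule: Castillo, Harlow, Varga and Nguyen (each shift-lead qualified); then Mendoza and Tanaka (both not shift-lead qualified).
Among Castillo, Harlow, Varga and Nguyen, by classification seniority date (later first): Castillo, Harlow and Varga (27 Oct 2014) before Nguyen (9 Aug 2011).
Castillo, Harlow and Varga all have company hire date Jul 22, 2002, so the next rule applies.
Among Castillo, Harlow and Varga, alphabetically by surname: Castillo before Harlow before Varga.
Mendoza and Tanaka both have classification seniority date 25 May 1998, so the next rule applies.
Mendoza and Tanaka both have company hire date Jan 10, 2001, so the next rule applies.
Among Mendoza and Tanaka, alphabetically by surname: Mendoza before Tanaka.
Order: Castillo, Harlow, Varga, Nguyen, Mendoza, Tanaka. So position 6.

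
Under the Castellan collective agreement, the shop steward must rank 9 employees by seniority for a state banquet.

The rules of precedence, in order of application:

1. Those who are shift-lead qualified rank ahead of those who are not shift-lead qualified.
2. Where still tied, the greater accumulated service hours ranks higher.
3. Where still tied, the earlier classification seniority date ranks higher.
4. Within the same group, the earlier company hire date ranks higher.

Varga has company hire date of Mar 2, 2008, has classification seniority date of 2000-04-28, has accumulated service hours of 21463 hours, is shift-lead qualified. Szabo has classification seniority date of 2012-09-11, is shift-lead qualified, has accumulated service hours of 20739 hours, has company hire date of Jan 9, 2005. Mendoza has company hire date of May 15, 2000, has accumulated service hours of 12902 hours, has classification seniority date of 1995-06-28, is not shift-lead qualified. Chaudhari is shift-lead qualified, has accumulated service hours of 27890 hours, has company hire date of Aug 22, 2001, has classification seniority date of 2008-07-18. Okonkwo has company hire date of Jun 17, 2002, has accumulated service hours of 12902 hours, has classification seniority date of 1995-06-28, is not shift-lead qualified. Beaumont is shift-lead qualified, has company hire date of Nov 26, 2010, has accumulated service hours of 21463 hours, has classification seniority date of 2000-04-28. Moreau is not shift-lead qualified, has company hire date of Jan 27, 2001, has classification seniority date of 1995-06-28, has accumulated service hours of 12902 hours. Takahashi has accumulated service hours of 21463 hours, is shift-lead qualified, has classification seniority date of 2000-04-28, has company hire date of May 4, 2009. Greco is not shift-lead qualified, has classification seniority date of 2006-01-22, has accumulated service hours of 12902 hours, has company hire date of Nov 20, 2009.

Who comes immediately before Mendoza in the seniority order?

Szabo

By the first rule: Chaudhari, Varga, Takahashi, Beaumont and Szabo (each shift-lead qualified); then Mendoza, Moreau, Okonkwo and Greco (each not shift-lead qualified).
Among Chaudhari, Varga, Takahashi, Beaumont and Szabo, by accumulated service hours (higher first): Chaudhari (27890 hours) before Varga, Takahashi and Beaumont (21463 hours) before Szabo (20739 hours).
Varga, Takahashi and Beaumont all have classification seniority date 2000-04-28, so the next rule applies.
Among Varga, Takahashi and Beaumont, by company hire date (earlier first): Varga (Mar 2, 2008) before Takahashi (May 4, 2009) before Beaumont (Nov 26, 2010).
Mendoza, Moreau, Okonkwo and Greco all have accumulated service hours 12902 hours, so the next rule applies.
Among Mendoza, Moreau, Okonkwo and Greco, by classification seniority date (earlier first): Mendoza, Moreau and Okonkwo (1995-06-28) before Greco (2006-01-22).
Among Mendoza, Moreau and Okonkwo, by company hire date (earlier first): Mendoza (May 15, 2000) before Moreau (Jan 27, 2001) before Okonkwo (Jun 17, 2002).
Order: Chaudhari, Varga, Takahashi, Beaumont, Szabo, Mendoza, Moreau, Okonkwo, Greco.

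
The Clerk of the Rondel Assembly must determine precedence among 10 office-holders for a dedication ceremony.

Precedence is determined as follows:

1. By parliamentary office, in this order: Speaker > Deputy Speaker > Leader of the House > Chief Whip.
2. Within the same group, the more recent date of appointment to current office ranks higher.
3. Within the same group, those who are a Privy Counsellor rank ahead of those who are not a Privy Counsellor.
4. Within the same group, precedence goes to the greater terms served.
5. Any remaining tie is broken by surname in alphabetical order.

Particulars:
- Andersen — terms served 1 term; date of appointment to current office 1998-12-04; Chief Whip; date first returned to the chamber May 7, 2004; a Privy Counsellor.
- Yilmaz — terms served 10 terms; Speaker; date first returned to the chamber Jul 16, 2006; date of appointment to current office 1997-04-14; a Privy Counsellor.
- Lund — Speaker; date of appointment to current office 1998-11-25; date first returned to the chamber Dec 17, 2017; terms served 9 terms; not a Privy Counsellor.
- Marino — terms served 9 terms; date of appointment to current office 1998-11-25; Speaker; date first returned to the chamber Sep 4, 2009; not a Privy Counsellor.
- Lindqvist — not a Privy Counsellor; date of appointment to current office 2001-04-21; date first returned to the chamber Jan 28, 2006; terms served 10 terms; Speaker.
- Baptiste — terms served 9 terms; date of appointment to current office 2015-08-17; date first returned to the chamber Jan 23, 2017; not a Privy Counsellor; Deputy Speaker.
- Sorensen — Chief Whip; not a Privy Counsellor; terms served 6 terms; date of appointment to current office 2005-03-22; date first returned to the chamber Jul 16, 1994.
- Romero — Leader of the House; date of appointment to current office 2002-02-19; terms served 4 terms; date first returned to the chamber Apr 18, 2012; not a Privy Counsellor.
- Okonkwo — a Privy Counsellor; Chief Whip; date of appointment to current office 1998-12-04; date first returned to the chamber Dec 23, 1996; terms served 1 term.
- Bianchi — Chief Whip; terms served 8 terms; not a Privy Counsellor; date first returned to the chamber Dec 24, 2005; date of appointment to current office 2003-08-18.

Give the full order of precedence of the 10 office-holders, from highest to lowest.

Lindqvist, Lund, Marino, Yilmaz, Baptiste, Romero, Sorensen, Bianchi, Andersen, Okonkwo

By parliamentary office: Lindqvist, Lund, Marino and Yilmaz (Speaker); then Baptiste (Deputy Speaker); then Romero (Leader of the House); then Sorensen, Bianchi, Andersen and Okonkwo (Chief Whip).
Among Lindqvist, Lund, Marino and Yilmaz, by date of appointment to current office (later first): Lindqvist (2001-04-21) before Lund and Marino (1998-11-25) before Yilmaz (1997-04-14).
Lund and Marino are each not a Privy Counsellor, so the next rule applies.
Lund and Marino both have terms served 9 terms, so the next rule applies.
Among Lund and Marino, alphabetically by surname: Lund before Marino.
Among Sorensen, Bianchi, Andersen and Okonkwo, by date of appointment to current office (later first): Sorensen (2005-03-22) before Bianchi (2003-08-18) before Andersen and Okonkwo (1998-12-04).
Andersen and Okonkwo are each a Privy Counsellor, so the next rule applies.
Andersen and Okonkwo both have terms served 1 term, so the next rule applies.
Among Andersen and Okonkwo, alphabetically by surname: Andersen before Okonkwo.
Full order: Lindqvist, Lund, Marino, Yilmaz, Baptiste, Romero, Sorensen, Bianchi, Andersen, Okonkwo.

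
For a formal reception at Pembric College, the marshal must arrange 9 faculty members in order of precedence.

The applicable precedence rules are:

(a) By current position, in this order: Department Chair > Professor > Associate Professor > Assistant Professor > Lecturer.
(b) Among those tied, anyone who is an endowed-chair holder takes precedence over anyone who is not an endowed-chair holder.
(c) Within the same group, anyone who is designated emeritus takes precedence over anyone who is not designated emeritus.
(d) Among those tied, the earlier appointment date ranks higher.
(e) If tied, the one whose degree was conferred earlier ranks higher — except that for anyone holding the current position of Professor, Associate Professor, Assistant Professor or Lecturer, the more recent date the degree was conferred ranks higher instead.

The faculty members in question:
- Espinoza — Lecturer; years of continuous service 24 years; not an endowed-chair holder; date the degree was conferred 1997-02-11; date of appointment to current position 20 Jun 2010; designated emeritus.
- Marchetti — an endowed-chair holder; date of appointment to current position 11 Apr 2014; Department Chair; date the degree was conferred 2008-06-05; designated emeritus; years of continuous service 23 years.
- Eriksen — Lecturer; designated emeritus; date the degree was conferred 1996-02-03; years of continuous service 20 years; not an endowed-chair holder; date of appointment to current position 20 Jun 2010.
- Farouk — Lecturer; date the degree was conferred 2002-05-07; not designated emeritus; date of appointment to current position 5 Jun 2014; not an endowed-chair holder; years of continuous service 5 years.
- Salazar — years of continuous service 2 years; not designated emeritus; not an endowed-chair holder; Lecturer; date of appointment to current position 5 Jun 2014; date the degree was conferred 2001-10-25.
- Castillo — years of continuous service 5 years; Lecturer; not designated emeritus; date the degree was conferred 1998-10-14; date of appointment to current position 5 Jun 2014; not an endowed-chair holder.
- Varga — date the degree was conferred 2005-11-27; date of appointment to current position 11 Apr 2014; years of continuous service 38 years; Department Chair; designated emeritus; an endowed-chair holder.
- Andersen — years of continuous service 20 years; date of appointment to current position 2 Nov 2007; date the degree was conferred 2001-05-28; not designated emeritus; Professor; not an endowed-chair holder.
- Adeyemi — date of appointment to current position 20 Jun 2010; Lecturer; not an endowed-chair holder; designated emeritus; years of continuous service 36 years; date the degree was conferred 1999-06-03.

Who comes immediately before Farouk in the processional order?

By current position: Varga and Marchetti (Department Chair); then Andersen (Professor); then Adeyemi, Espinoza, Eriksen, Farouk, Salazar and Castillo (Lecturer).
Varga and Marchetti are each an endowed-chair holder, so the next rule applies.
Varga and Marchetti are each designated emeritus, so the next rule applies.
Varga and Marchetti both have date of appointment to current position 11 Apr 2014, so the next rule applies.
Among Varga and Marchetti, by date the degree was conferred (earlier first): Varga (2005-11-27) before Marchetti (2008-06-05).
Adeyemi, Espinoza, Eriksen, Farouk, Salazar and Castillo are each not an endowed-chair holder, so the next rule applies.
Among Adeyemi, Espinoza, Eriksen, Farouk, Salazar and Castillo, designated emeritus before not designated emeritus: Adeyemi, Espinoza and Eriksen (designated emeritus) before Farouk, Salazar and Castillo (not designated emeritus).
Adeyemi, Espinoza and Eriksen all have date of appointment to current position 20 Jun 2010, so the next rule applies.
Among Adeyemi, Espinoza and Eriksen, by date the degree was conferred (later first) (reversed rule for this group): Adeyemi (1999-06-03) before Espinoza (1997-02-11) before Eriksen (1996-02-03).
Farouk, Salazar and Castillo all have date of appointment to current position 5 Jun 2014, so the next rule applies.
Among Farouk, Salazar and Castillo, by date the degree was conferred (later first) (reversed rule for this group): Farouk (2002-05-07) before Salazar (2001-10-25) before Castillo (1998-10-14).
Order: Varga, Marchetti, Andersen, Adeyemi, Espinoza, Eriksen, Farouk, Salazar, Castillo.

Eriksen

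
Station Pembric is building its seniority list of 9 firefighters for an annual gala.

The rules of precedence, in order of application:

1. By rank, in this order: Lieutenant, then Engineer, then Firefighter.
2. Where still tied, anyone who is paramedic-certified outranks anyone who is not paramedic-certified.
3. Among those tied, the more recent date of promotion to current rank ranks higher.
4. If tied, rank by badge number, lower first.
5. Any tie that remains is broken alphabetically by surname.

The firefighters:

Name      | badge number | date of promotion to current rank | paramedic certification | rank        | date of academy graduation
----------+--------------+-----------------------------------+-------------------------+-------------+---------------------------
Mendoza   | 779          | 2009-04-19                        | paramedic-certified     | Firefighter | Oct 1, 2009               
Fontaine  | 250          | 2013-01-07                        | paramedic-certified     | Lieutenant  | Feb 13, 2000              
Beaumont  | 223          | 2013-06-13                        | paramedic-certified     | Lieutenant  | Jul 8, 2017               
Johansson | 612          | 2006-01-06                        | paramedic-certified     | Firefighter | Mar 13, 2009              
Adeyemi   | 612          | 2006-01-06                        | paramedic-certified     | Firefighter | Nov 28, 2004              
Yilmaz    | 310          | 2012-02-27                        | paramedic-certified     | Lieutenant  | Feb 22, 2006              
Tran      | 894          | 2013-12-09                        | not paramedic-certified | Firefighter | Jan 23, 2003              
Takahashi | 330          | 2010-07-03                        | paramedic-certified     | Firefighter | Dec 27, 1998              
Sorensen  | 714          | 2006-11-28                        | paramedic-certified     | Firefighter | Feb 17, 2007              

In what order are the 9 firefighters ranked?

By rank: Beaumont, Fontaine and Yilmaz (Lieutenant); then Takahashi, Mendoza, Sorensen, Adeyemi, Johansson and Tran (Firefighter).
Beaumont, Fontaine and Yilmaz are each paramedic-certified, so the next rule applies.
Among Beaumont, Fontaine and Yilmaz, by date of promotion to current rank (later first): Beaumont (2013-06-13) before Fontaine (2013-01-07) before Yilmaz (2012-02-27).
Among Takahashi, Mendoza, Sorensen, Adeyemi, Johansson and Tran, paramedic-certified before not paramedic-certified: Takahashi, Mendoza, Sorensen, Adeyemi and Johansson (paramedic-certified) before Tran (not paramedic-certified).
Among Takahashi, Mendoza, Sorensen, Adeyemi and Johansson, by date of promotion to current rank (later first): Takahashi (2010-07-03) before Mendoza (2009-04-19) before Sorensen (2006-11-28) before Adeyemi and Johansson (2006-01-06).
Adeyemi and Johansson both have badge number 612, so the next rule applies.
Among Adeyemi and Johansson, alphabetically by surname: Adeyemi before Johansson.
Full order: Beaumont, Fontaine, Yilmaz, Takahashi, Mendoza, Sorensen, Adeyemi, Johansson, Tran.

Beaumont, Fontaine, Yilmaz, Takahashi, Mendoza, Sorensen, Adeyemi, Johansson, Tran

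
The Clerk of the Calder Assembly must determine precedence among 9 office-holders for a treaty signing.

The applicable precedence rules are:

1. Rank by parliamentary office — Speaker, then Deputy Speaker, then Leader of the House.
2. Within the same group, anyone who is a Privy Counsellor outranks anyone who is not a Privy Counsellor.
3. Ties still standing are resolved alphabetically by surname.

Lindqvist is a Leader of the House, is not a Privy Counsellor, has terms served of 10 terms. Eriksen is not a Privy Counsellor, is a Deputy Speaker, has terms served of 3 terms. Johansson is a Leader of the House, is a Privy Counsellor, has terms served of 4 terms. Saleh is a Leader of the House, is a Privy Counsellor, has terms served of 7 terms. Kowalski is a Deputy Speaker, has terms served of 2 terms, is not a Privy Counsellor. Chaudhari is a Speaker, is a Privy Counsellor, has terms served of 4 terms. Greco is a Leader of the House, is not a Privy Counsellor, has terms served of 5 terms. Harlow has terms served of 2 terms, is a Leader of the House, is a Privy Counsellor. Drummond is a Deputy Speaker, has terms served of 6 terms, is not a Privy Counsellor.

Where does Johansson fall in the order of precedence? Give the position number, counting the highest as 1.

By parliamentary office: Chaudhari (Speaker); then Drummond, Eriksen and Kowalski (Deputy Speaker); then Harlow, Johansson, Saleh, Greco and Lindqvist (Leader of the House).
Drummond, Eriksen and Kowalski are each not a Privy Counsellor, so the next rule applies.
Among Drummond, Eriksen and Kowalski, alphabetically by surname: Drummond before Eriksen before Kowalski.
Among Harlow, Johansson, Saleh, Greco and Lindqvist, a Privy Counsellor before not a Privy Counsellor: Harlow, Johansson and Saleh (a Privy Counsellor) before Greco and Lindqvist (not a Privy Counsellor).
Among Harlow, Johansson and Saleh, alphabetically by surname: Harlow before Johansson before Saleh.
Among Greco and Lindqvist, alphabetically by surname: Greco before Lindqvist.
Order: Chaudhari, Drummond, Eriksen, Kowalski, Harlow, Johansson, Saleh, Greco, Lindqvist. So position 6.

6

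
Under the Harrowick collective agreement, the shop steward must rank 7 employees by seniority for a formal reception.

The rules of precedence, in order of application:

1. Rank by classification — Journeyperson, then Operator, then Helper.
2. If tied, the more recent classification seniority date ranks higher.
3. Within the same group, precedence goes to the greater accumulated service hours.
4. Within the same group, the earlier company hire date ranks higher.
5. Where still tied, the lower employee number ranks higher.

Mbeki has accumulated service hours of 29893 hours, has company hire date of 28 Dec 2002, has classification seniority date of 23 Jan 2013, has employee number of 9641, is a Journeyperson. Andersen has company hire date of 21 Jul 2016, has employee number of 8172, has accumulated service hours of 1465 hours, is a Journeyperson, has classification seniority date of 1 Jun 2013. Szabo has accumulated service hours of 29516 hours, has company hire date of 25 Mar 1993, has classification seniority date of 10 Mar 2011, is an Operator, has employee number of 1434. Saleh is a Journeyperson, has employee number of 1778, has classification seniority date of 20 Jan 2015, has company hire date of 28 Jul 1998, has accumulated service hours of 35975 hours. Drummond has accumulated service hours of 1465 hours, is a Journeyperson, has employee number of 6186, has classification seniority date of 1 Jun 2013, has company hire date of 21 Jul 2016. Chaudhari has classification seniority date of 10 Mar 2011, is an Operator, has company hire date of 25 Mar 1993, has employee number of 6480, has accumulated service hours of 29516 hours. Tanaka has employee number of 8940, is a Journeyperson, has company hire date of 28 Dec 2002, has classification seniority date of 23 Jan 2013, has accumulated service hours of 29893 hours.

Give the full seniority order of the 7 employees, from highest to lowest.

Saleh, Drummond, Andersen, Tanaka, Mbeki, Szabo, Chaudhari

By classification: Saleh, Drummond, Andersen, Tanaka and Mbeki (Journeyperson); then Szabo and Chaudhari (Operator).
Among Saleh, Drummond, Andersen, Tanaka and Mbeki, by classification seniority date (later first): Saleh (20 Jan 2015) before Drummond and Andersen (1 Jun 2013) before Tanaka and Mbeki (23 Jan 2013).
Drummond and Andersen both have accumulated service hours 1465 hours, so the next rule applies.
Drummond and Andersen both have company hire date 21 Jul 2016, so the next rule applies.
Among Drummond and Andersen, by employee number (lower first): Drummond (6186) before Andersen (8172).
Tanaka and Mbeki both have accumulated service hours 29893 hours, so the next rule applies.
Tanaka and Mbeki both have company hire date 28 Dec 2002, so the next rule applies.
Among Tanaka and Mbeki, by employee number (lower first): Tanaka (8940) before Mbeki (9641).
Szabo and Chaudhari both have classification seniority date 10 Mar 2011, so the next rule applies.
Szabo and Chaudhari both have accumulated service hours 29516 hours, so the next rule applies.
Szabo and Chaudhari both have company hire date 25 Mar 1993, so the next rule applies.
Among Szabo and Chaudhari, by employee number (lower first): Szabo (1434) before Chaudhari (6480).
Full order: Saleh, Drummond, Andersen, Tanaka, Mbeki, Szabo, Chaudhari.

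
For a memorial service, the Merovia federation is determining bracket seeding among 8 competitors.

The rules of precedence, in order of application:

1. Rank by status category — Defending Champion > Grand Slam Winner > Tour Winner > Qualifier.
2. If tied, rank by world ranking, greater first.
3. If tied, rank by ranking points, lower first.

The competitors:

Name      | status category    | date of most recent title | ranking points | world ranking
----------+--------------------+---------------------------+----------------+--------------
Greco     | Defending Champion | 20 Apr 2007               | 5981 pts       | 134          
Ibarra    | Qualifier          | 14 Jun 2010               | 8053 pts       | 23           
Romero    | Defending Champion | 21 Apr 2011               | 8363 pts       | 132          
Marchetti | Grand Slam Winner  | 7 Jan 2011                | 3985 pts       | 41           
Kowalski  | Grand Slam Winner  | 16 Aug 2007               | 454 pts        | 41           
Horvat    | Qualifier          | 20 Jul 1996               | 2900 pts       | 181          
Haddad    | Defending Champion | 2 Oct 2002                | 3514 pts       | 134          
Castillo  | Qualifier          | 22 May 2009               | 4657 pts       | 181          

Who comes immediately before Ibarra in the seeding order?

By status category: Haddad, Greco and Romero (Defending Champion); then Kowalski and Marchetti (Grand Slam Winner); then Horvat, Castillo and Ibarra (Qualifier).
Among Haddad, Greco and Romero, by world ranking (higher first): Haddad and Greco (134) before Romero (132).
Among Haddad and Greco, by ranking points (lower first): Haddad (3514 pts) before Greco (5981 pts).
Kowalski and Marchetti both have world ranking 41, so the next rule applies.
Among Kowalski and Marchetti, by ranking points (lower first): Kowalski (454 pts) before Marchetti (3985 pts).
Among Horvat, Castillo and Ibarra, by world ranking (higher first): Horvat and Castillo (181) before Ibarra (23).
Among Horvat and Castillo, by ranking points (lower first): Horvat (2900 pts) before Castillo (4657 pts).
Order: Haddad, Greco, Romero, Kowalski, Marchetti, Horvat, Castillo, Ibarra.

Castillo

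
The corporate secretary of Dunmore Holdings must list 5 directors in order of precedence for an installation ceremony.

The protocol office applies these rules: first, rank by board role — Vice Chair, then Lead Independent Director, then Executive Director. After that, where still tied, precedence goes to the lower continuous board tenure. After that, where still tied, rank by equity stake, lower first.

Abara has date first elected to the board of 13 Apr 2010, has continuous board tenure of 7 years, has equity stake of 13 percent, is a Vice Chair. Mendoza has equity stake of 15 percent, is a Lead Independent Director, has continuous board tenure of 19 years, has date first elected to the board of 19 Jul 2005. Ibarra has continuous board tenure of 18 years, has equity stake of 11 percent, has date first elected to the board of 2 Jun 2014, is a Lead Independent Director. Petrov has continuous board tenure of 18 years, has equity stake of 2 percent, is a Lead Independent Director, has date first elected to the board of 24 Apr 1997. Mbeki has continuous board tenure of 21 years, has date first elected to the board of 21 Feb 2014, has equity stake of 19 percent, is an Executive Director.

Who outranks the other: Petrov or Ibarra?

By board role: Abara (Vice Chair); then Petrov, Ibarra and Mendoza (Lead Independent Director); then Mbeki (Executive Director).
Among Petrov, Ibarra and Mendoza, by continuous board tenure (lower first): Petrov and Ibarra (18 years) before Mendoza (19 years).
Among Petrov and Ibarra, by equity stake (lower first): Petrov (2 percent) before Ibarra (11 percent).
So Petrov takes precedence.

Petrov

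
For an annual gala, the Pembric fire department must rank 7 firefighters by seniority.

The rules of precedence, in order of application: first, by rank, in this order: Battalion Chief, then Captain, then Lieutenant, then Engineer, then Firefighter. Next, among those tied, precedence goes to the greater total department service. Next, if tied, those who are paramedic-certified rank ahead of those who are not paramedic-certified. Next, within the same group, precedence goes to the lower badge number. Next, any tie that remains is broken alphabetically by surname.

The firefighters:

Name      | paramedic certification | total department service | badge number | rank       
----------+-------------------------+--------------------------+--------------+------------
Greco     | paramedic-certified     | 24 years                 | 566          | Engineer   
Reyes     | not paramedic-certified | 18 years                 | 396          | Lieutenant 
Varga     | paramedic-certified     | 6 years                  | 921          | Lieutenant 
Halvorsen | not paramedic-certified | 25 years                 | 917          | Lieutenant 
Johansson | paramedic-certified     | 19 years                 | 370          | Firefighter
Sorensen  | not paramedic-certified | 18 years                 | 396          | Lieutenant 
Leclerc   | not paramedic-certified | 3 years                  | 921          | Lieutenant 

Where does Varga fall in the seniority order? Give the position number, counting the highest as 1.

4

By rank: Halvorsen, Reyes, Sorensen, Varga and Leclerc (Lieutenant); then Greco (Engineer); then Johansson (Firefighter).
Among Halvorsen, Reyes, Sorensen, Varga and Leclerc, by total department service (higher first): Halvorsen (25 years) before Reyes and Sorensen (18 years) before Varga (6 years) before Leclerc (3 years).
Reyes and Sorensen are each not paramedic-certified, so the next rule applies.
Reyes and Sorensen both have badge number 396, so the next rule applies.
Among Reyes and Sorensen, alphabetically by surname: Reyes before Sorensen.
Order: Halvorsen, Reyes, Sorensen, Varga, Leclerc, Greco, Johansson. So position 4.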